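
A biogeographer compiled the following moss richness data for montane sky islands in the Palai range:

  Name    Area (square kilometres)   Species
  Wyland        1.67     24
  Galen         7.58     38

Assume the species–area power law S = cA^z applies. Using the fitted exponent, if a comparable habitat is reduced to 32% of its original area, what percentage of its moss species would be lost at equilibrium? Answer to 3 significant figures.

z = ln(38/24) / ln(7.58/1.67) = 0.4595 / 1.5127 = 0.3038
S_new/S_old = (A_new/A_old)^z = 0.32^0.3038 = exp(0.3038 × -1.1394) = 0.7074
Fraction lost = 1 − 0.7074 = 0.2926

29.3%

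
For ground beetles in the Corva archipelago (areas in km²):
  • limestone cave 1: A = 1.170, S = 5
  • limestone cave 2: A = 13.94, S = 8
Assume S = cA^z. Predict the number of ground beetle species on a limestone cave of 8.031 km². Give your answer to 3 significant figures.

z = ln(8/5) / ln(13.94/1.17) = 0.4700 / 2.4778 = 0.1897
c = 5 / 1.17^0.1897 = 5 / 1.03 = 4.853
S₃ = 4.853 × 8.031^0.1897 = 4.853 × 1.485 ≈ 7.205

7.21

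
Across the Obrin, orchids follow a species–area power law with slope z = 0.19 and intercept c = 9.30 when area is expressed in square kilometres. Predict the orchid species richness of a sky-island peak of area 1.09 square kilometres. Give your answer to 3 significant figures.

9.45

S = 9.3 × 1.09^0.19
ln S = ln 9.3 + 0.19 × ln 1.09 = 2.2300 + 0.19 × 0.0862 = 2.2464
S = e^2.2464 ≈ 9.454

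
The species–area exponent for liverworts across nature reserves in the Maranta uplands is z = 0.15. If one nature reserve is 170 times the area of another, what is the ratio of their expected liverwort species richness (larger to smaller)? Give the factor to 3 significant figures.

2.16

S₂/S₁ = (A₂/A₁)^z = 170^0.15
ln(S₂/S₁) = 0.15 × ln 170 = 0.15 × 5.1358 = 0.7704
S₂/S₁ = e^0.7704 ≈ 2.161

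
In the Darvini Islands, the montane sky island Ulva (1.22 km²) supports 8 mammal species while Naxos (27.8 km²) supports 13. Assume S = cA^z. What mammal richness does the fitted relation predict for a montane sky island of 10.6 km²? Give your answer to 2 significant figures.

z = ln(13/8) / ln(27.8/1.22) = 0.4855 / 3.1262 = 0.1553
c = 8 / 1.22^0.1553 = 8 / 1.031 = 7.757
S₃ = 7.757 × 10.6^0.1553 = 7.757 × 1.443 ≈ 11.19

11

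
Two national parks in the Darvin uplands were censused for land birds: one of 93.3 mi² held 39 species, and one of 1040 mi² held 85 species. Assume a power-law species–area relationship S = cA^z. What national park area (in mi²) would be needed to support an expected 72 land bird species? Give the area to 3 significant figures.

622 mi²

z = ln(85/39) / ln(1040/93.3) = 0.7791 / 2.4112 = 0.3231
c = 39 / 93.3^0.3231 = 39 / 4.33 = 9.007
A = (72/9.007)^(1/0.3231) ⇒ ln A = ln(7.994)/0.3231 = 6.4333
A = e^6.4333 ≈ 622.2 mi²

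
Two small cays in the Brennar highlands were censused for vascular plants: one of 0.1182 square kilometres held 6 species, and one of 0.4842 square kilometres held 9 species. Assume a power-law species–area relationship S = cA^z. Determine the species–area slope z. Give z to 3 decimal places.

0.288

Taking logs: ln S = ln c + z ln A, so z = (ln S₂ − ln S₁)/(ln A₂ − ln A₁).
z = ln(9/6) / ln(0.4842/0.1182) = ln(1.5) / ln(4.096) = 0.4055 / 1.4101 = 0.2875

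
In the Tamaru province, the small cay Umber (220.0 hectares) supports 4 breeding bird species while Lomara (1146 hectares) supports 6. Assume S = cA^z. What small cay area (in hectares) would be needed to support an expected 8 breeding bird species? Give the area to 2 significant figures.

3700 hectares

z = ln(6/4) / ln(1146/220) = 0.4055 / 1.6504 = 0.2457
c = 4 / 220^0.2457 = 4 / 3.763 = 1.063
A = (8/1.063)^(1/0.2457) ⇒ ln A = ln(7.525)/0.2457 = 8.2150
A = e^8.2150 ≈ 3696 hectares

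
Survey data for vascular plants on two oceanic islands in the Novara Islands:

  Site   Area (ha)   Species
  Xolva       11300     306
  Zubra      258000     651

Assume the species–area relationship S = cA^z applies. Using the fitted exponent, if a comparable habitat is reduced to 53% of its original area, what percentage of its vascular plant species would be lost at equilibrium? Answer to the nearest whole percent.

14%

z = ln(651/306) / ln(258000/11300) = 0.7549 / 3.1282 = 0.2413
S_new/S_old = (A_new/A_old)^z = 0.53^0.2413 = exp(0.2413 × -0.6349) = 0.8579
Fraction lost = 1 − 0.8579 = 0.1421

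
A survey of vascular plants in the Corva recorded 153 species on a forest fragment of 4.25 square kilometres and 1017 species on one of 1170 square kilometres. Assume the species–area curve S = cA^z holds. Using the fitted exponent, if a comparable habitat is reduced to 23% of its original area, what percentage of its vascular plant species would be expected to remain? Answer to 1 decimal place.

60.9%

z = ln(1017/153) / ln(1170/4.25) = 1.8942 / 5.6178 = 0.3372
S_new/S_old = (A_new/A_old)^z = 0.23^0.3372 = exp(0.3372 × -1.4697) = 0.6092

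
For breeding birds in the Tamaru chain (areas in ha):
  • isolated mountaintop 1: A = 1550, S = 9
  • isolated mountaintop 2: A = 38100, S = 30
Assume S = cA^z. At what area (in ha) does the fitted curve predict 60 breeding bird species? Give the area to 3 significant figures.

z = ln(30/9) / ln(38100/1550) = 1.2040 / 3.2020 = 0.3760
c = 9 / 1550^0.3760 = 9 / 15.83 = 0.5684
A = (60/0.5684)^(1/0.3760) ⇒ ln A = ln(105.6)/0.3760 = 12.3914
A = e^12.3914 ≈ 240720 ha

241000 ha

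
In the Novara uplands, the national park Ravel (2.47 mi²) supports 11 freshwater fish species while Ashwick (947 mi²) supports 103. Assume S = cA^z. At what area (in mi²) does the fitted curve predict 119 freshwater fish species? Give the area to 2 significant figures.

z = ln(103/11) / ln(947/2.47) = 2.2368 / 5.9491 = 0.3760
c = 11 / 2.47^0.3760 = 11 / 1.405 = 7.83
A = (119/7.83)^(1/0.3760) ⇒ ln A = ln(15.2)/0.3760 = 7.2373
A = e^7.2373 ≈ 1390 mi²

1400 mi²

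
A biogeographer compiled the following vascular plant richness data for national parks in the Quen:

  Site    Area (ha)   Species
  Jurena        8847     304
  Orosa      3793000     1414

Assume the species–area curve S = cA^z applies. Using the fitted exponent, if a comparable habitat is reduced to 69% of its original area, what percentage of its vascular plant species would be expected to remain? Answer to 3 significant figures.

91.0%

z = ln(1414/304) / ln(3793000/8847) = 1.5372 / 6.0608 = 0.2536
S_new/S_old = (A_new/A_old)^z = 0.69^0.2536 = exp(0.2536 × -0.3711) = 0.9102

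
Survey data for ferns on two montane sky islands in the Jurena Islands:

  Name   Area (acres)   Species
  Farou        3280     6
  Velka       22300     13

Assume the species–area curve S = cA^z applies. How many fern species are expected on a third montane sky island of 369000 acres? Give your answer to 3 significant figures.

40.3

z = ln(13/6) / ln(22300/3280) = 0.7732 / 1.9167 = 0.4034
c = 6 / 3280^0.4034 = 6 / 26.2 = 0.229
S₃ = 0.229 × 369000^0.4034 = 0.229 × 176.1 ≈ 40.32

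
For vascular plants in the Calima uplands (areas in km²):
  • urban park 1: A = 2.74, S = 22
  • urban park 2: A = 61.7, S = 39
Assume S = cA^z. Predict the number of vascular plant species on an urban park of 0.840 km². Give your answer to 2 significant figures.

18

z = ln(39/22) / ln(61.7/2.74) = 0.5725 / 3.1143 = 0.1838
c = 22 / 2.74^0.1838 = 22 / 1.204 = 18.28
S₃ = 18.28 × 0.84^0.1838 = 18.28 × 0.9685 ≈ 17.7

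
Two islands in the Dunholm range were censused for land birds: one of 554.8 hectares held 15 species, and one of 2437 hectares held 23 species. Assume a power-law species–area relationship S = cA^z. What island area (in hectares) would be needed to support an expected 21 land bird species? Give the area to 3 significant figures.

1780 hectares

z = ln(23/15) / ln(2437/554.8) = 0.4274 / 1.4799 = 0.2888
c = 15 / 554.8^0.2888 = 15 / 6.203 = 2.418
A = (21/2.418)^(1/0.2888) ⇒ ln A = ln(8.684)/0.2888 = 7.4836
A = e^7.4836 ≈ 1779 hectares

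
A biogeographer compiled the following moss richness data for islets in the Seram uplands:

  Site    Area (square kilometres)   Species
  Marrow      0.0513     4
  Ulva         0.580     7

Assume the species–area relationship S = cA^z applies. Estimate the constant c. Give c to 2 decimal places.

7.94

z = ln(S₂/S₁) / ln(A₂/A₁) = ln(7/4) / ln(0.58/0.0513) = 0.5596 / 2.4253 = 0.2307
c = S₁ / A₁^z = 4 / 0.0513^0.2307 = 4 / 0.5039 = 7.938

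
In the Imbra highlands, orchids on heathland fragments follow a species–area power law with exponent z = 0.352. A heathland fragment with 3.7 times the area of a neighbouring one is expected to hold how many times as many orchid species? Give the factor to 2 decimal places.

S₂/S₁ = (A₂/A₁)^z = 3.7^0.352
ln(S₂/S₁) = 0.352 × ln 3.7 = 0.352 × 1.3083 = 0.4605
S₂/S₁ = e^0.4605 ≈ 1.585

1.58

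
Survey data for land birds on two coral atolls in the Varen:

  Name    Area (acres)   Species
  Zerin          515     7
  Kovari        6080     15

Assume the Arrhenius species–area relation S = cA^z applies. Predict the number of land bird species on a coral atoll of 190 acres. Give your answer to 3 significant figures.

5.15

z = ln(15/7) / ln(6080/515) = 0.7621 / 2.4686 = 0.3087
c = 7 / 515^0.3087 = 7 / 6.874 = 1.018
S₃ = 1.018 × 190^0.3087 = 1.018 × 5.053 ≈ 5.145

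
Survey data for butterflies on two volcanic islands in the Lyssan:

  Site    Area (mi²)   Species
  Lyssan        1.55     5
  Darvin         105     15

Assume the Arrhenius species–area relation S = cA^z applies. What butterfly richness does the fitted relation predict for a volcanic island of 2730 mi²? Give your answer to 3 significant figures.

z = ln(15/5) / ln(105/1.55) = 1.0986 / 4.2157 = 0.2606
c = 5 / 1.55^0.2606 = 5 / 1.121 = 4.46
S₃ = 4.46 × 2730^0.2606 = 4.46 × 7.861 ≈ 35.06

35.1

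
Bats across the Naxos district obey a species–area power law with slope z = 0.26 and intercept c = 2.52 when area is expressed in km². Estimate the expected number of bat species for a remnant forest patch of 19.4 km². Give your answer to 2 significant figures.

S = 2.52 × 19.4^0.26
ln S = ln 2.52 + 0.26 × ln 19.4 = 0.9243 + 0.26 × 2.9653 = 1.6952
S = e^1.6952 ≈ 5.448

5.4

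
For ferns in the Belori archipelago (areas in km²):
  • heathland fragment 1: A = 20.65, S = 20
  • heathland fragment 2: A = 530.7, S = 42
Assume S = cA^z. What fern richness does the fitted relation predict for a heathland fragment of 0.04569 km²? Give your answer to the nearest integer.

z = ln(42/20) / ln(530.7/20.65) = 0.7419 / 3.2465 = 0.2285
c = 20 / 20.65^0.2285 = 20 / 1.998 = 10.01
S₃ = 10.01 × 0.04569^0.2285 = 10.01 × 0.494 ≈ 4.946

5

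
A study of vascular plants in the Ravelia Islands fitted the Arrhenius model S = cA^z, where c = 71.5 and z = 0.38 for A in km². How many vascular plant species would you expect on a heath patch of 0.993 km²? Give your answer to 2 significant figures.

S = 71.5 × 0.993^0.38
ln S = ln 71.5 + 0.38 × ln 0.993 = 4.2697 + 0.38 × -0.0070 = 4.2670
S = e^4.2670 ≈ 71.31

71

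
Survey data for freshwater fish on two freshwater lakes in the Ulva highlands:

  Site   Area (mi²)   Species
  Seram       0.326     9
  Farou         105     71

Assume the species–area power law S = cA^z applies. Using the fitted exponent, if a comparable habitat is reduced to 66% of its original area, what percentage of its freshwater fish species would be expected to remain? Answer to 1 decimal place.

86.2%

z = ln(71/9) / ln(105/0.326) = 2.0655 / 5.7748 = 0.3577
S_new/S_old = (A_new/A_old)^z = 0.66^0.3577 = exp(0.3577 × -0.4155) = 0.8619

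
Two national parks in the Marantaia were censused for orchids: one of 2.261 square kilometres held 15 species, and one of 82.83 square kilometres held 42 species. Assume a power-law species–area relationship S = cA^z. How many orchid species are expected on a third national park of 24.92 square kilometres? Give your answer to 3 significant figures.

29.8

z = ln(42/15) / ln(82.83/2.261) = 1.0296 / 3.6010 = 0.2859
c = 15 / 2.261^0.2859 = 15 / 1.263 = 11.88
S₃ = 11.88 × 24.92^0.2859 = 11.88 × 2.508 ≈ 29.79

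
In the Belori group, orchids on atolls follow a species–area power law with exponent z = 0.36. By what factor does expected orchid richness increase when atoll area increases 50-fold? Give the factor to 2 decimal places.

4.09

S₂/S₁ = (A₂/A₁)^z = 50^0.36
ln(S₂/S₁) = 0.36 × ln 50 = 0.36 × 3.9120 = 1.4083
S₂/S₁ = e^1.4083 ≈ 4.089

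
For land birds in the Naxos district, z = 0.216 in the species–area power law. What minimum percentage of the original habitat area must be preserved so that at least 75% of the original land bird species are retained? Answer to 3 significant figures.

26.4%

Need (A_new/A_old)^0.216 = 0.75, so A_new/A_old = 0.75^(1/0.216) = 0.75^4.63
ln(A_new/A_old) = ln 0.75 / 0.216 = -0.2877 / 0.216 = -1.3319
A_new/A_old = e^-1.3319 ≈ 0.264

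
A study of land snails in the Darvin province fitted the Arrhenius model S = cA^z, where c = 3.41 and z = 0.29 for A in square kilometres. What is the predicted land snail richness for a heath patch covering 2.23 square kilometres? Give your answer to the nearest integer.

4

S = 3.41 × 2.23^0.29
ln S = ln 3.41 + 0.29 × ln 2.23 = 1.2267 + 0.29 × 0.8020 = 1.4593
S = e^1.4593 ≈ 4.303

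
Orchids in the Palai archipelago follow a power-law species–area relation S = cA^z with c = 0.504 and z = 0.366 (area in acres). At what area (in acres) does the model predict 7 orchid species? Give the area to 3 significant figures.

1320 acres

7 = 0.504 × A^0.366  ⇒  A^0.366 = 7/0.504 = 13.89
ln A = ln(13.89) / 0.366 = 2.6311 / 0.366 = 7.1888
A = e^7.1888 ≈ 1324 acres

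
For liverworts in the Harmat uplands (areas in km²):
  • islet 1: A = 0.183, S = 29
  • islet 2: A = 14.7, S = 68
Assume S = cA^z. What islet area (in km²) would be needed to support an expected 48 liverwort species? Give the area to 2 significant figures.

2.4 km²

z = ln(68/29) / ln(14.7/0.183) = 0.8522 / 4.3861 = 0.1943
c = 29 / 0.183^0.1943 = 29 / 0.7189 = 40.34
A = (48/40.34)^(1/0.1943) ⇒ ln A = ln(1.19)/0.1943 = 0.8952
A = e^0.8952 ≈ 2.448 km²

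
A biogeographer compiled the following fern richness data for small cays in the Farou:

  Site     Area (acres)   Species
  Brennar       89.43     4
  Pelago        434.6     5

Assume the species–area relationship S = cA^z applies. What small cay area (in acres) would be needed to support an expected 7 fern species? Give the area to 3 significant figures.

4710 acres

z = ln(5/4) / ln(434.6/89.43) = 0.2231 / 1.5810 = 0.1411
c = 4 / 89.43^0.1411 = 4 / 1.886 = 2.121
A = (7/2.121)^(1/0.1411) ⇒ ln A = ln(3.3)/0.1411 = 8.4583
A = e^8.4583 ≈ 4714 acres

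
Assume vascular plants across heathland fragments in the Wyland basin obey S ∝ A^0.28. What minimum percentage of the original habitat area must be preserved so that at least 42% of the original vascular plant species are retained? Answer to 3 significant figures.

Need (A_new/A_old)^0.28 = 0.42, so A_new/A_old = 0.42^(1/0.28) = 0.42^3.571
ln(A_new/A_old) = ln 0.42 / 0.28 = -0.8675 / 0.28 = -3.0982
A_new/A_old = e^-3.0982 ≈ 0.04513

4.51%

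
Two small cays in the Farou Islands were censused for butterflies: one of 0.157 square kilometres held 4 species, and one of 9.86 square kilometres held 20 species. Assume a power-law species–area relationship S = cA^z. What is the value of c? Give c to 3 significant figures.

8.22

z = ln(S₂/S₁) / ln(A₂/A₁) = ln(20/4) / ln(9.86/0.157) = 1.6094 / 4.1400 = 0.3888
c = S₁ / A₁^z = 4 / 0.157^0.3888 = 4 / 0.4869 = 8.216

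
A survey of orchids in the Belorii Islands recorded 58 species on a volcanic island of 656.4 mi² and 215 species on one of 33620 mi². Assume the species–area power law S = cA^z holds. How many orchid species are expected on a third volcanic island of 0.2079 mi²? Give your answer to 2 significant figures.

4.0

z = ln(215/58) / ln(33620/656.4) = 1.3102 / 3.9361 = 0.3329
c = 58 / 656.4^0.3329 = 58 / 8.664 = 6.694
S₃ = 6.694 × 0.2079^0.3329 = 6.694 × 0.5928 ≈ 3.968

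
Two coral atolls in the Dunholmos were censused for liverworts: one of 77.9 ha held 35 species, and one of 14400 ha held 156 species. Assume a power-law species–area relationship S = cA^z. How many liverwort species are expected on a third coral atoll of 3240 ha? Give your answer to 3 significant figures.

102

z = ln(156/35) / ln(14400/77.9) = 1.4945 / 5.2196 = 0.2863
c = 35 / 77.9^0.2863 = 35 / 3.48 = 10.06
S₃ = 10.06 × 3240^0.2863 = 10.06 × 10.12 ≈ 101.8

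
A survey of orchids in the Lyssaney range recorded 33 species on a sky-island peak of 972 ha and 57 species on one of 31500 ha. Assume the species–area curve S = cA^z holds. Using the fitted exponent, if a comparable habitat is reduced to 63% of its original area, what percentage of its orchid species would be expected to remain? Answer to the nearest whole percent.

z = ln(57/33) / ln(31500/972) = 0.5465 / 3.4784 = 0.1571
S_new/S_old = (A_new/A_old)^z = 0.63^0.1571 = exp(0.1571 × -0.4620) = 0.93

93%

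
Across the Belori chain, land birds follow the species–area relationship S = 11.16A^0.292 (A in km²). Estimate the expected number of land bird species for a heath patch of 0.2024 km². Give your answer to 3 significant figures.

7.00

S = 11.16 × 0.2024^0.292 = 11.16 × 0.6272 ≈ 7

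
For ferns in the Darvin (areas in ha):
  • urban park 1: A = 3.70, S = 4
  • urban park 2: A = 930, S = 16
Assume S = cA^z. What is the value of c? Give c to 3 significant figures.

2.88

z = ln(S₂/S₁) / ln(A₂/A₁) = ln(16/4) / ln(930/3.7) = 1.3863 / 5.5269 = 0.2508
c = S₁ / A₁^z = 4 / 3.7^0.2508 = 4 / 1.388 = 2.881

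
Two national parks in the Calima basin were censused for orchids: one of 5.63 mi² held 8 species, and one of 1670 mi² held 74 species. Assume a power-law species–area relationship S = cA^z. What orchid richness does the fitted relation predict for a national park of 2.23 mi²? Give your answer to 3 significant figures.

z = ln(74/8) / ln(1670/5.63) = 2.2246 / 5.6925 = 0.3908
c = 8 / 5.63^0.3908 = 8 / 1.965 = 4.072
S₃ = 4.072 × 2.23^0.3908 = 4.072 × 1.368 ≈ 5.571

5.57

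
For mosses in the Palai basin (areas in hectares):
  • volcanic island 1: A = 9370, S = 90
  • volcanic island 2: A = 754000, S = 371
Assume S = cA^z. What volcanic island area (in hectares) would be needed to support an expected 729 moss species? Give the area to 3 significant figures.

6110000 hectares

z = ln(371/90) / ln(754000/9370) = 1.4164 / 4.3879 = 0.3228
c = 90 / 9370^0.3228 = 90 / 19.15 = 4.701
A = (729/4.701)^(1/0.3228) ⇒ ln A = ln(155.1)/0.3228 = 15.6257
A = e^15.6257 ≈ 6111661 hectares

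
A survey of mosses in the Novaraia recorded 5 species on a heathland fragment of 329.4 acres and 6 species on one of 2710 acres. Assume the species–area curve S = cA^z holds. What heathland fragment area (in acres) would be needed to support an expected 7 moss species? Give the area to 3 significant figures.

z = ln(6/5) / ln(2710/329.4) = 0.1823 / 2.1074 = 0.0865
c = 5 / 329.4^0.0865 = 5 / 1.651 = 3.028
A = (7/3.028)^(1/0.0865) ⇒ ln A = ln(2.312)/0.0865 = 9.6865
A = e^9.6865 ≈ 16099 acres

16100 acres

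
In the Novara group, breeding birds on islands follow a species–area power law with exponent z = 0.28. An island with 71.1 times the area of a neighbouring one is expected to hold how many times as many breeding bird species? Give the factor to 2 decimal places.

3.30

S₂/S₁ = (A₂/A₁)^z = 71.1^0.28
ln(S₂/S₁) = 0.28 × ln 71.1 = 0.28 × 4.2641 = 1.1939
S₂/S₁ = e^1.1939 ≈ 3.3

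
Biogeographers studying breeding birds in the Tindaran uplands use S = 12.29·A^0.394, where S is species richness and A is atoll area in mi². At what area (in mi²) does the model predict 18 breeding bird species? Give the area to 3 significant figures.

18 = 12.29 × A^0.394  ⇒  A^0.394 = 18/12.29 = 1.465
ln A = ln(1.465) / 0.394 = 0.3816 / 0.394 = 0.9685
A = e^0.9685 ≈ 2.634 mi²

2.63 mi²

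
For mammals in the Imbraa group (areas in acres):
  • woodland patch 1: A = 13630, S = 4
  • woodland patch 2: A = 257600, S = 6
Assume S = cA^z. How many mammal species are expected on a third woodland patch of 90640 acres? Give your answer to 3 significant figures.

5.19

z = ln(6/4) / ln(257600/13630) = 0.4055 / 2.9391 = 0.1380
c = 4 / 13630^0.1380 = 4 / 3.719 = 1.076
S₃ = 1.076 × 90640^0.1380 = 1.076 × 4.829 ≈ 5.195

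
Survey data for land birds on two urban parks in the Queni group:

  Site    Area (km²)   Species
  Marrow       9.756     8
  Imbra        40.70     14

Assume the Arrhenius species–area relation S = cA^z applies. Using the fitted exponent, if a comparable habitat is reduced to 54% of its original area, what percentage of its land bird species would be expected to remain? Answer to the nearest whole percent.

z = ln(14/8) / ln(40.7/9.756) = 0.5596 / 1.4283 = 0.3918
S_new/S_old = (A_new/A_old)^z = 0.54^0.3918 = exp(0.3918 × -0.6162) = 0.7855

79%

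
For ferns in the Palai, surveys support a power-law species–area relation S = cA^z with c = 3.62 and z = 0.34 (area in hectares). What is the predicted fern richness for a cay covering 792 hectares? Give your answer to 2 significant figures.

S = 3.62 × 792^0.34 = 3.62 × 9.673 ≈ 35.02

35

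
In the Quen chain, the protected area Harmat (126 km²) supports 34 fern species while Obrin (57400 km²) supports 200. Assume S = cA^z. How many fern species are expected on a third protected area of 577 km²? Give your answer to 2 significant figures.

53

z = ln(200/34) / ln(57400/126) = 1.7720 / 6.1215 = 0.2895
c = 34 / 126^0.2895 = 34 / 4.055 = 8.385
S₃ = 8.385 × 577^0.2895 = 8.385 × 6.299 ≈ 52.82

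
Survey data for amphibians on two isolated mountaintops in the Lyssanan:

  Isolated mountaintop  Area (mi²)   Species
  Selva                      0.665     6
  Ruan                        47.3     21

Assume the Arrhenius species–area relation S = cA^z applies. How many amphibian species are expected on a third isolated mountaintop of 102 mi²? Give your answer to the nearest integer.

26

z = ln(21/6) / ln(47.3/0.665) = 1.2528 / 4.2645 = 0.2938
c = 6 / 0.665^0.2938 = 6 / 0.8871 = 6.764
S₃ = 6.764 × 102^0.2938 = 6.764 × 3.891 ≈ 26.32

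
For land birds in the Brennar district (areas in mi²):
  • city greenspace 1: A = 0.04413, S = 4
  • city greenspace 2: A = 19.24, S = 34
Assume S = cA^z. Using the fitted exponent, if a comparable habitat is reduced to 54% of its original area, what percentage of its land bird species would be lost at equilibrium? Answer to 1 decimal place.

19.5%

z = ln(34/4) / ln(19.24/0.04413) = 2.1401 / 6.0776 = 0.3521
S_new/S_old = (A_new/A_old)^z = 0.54^0.3521 = exp(0.3521 × -0.6162) = 0.805
Fraction lost = 1 − 0.805 = 0.195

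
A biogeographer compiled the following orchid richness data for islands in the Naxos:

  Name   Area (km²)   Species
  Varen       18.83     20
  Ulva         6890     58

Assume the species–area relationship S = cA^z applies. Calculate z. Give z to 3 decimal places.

0.180

Taking logs: ln S = ln c + z ln A, so z = (ln S₂ − ln S₁)/(ln A₂ − ln A₁).
z = ln(58/20) / ln(6890/18.83) = ln(2.9) / ln(365.9) = 1.0647 / 5.9024 = 0.1804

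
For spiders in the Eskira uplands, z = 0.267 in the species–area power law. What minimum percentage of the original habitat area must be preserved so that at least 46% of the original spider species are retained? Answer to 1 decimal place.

5.5%

Need (A_new/A_old)^0.267 = 0.46, so A_new/A_old = 0.46^(1/0.267) = 0.46^3.745
ln(A_new/A_old) = ln 0.46 / 0.267 = -0.7765 / 0.267 = -2.9083
A_new/A_old = e^-2.9083 ≈ 0.05457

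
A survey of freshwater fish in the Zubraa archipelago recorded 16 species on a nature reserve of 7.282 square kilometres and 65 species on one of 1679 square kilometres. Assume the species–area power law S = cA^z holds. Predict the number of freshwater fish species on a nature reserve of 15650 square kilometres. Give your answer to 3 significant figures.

z = ln(65/16) / ln(1679/7.282) = 1.4018 / 5.4405 = 0.2577
c = 16 / 7.282^0.2577 = 16 / 1.668 = 9.593
S₃ = 9.593 × 15650^0.2577 = 9.593 × 12.04 ≈ 115.5

116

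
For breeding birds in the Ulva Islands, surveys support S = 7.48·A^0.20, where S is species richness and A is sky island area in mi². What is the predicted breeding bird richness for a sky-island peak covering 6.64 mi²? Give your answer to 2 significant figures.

11

S = 7.48 × 6.64^0.2
ln S = ln 7.48 + 0.2 × ln 6.64 = 2.0122 + 0.2 × 1.8931 = 2.3909
S = e^2.3909 ≈ 10.92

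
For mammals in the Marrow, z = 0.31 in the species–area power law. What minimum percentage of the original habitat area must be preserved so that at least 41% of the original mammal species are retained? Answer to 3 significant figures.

Need (A_new/A_old)^0.31 = 0.41, so A_new/A_old = 0.41^(1/0.31) = 0.41^3.226
ln(A_new/A_old) = ln 0.41 / 0.31 = -0.8916 / 0.31 = -2.8761
A_new/A_old = e^-2.8761 ≈ 0.05635

5.64%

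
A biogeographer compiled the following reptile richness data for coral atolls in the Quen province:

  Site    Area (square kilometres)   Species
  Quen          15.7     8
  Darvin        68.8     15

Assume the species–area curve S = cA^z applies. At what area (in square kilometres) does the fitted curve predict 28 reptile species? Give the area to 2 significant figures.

z = ln(15/8) / ln(68.8/15.7) = 0.6286 / 1.4775 = 0.4254
c = 8 / 15.7^0.4254 = 8 / 3.227 = 2.479
A = (28/2.479)^(1/0.4254) ⇒ ln A = ln(11.29)/0.4254 = 5.6983
A = e^5.6983 ≈ 298.4 square kilometres

300 square kilometres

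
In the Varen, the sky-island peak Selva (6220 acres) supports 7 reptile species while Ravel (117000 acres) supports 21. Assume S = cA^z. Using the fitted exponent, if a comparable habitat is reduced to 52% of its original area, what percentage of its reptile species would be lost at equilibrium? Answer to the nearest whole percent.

22%

z = ln(21/7) / ln(117000/6220) = 1.0986 / 2.9344 = 0.3744
S_new/S_old = (A_new/A_old)^z = 0.52^0.3744 = exp(0.3744 × -0.6539) = 0.7828
Fraction lost = 1 − 0.7828 = 0.2172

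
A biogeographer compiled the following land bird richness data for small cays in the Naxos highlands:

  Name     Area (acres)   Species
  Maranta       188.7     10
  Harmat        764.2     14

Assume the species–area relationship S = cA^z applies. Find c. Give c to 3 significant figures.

z = ln(S₂/S₁) / ln(A₂/A₁) = ln(14/10) / ln(764.2/188.7) = 0.3365 / 1.3987 = 0.2406
c = S₁ / A₁^z = 10 / 188.7^0.2406 = 10 / 3.528 = 2.835

2.83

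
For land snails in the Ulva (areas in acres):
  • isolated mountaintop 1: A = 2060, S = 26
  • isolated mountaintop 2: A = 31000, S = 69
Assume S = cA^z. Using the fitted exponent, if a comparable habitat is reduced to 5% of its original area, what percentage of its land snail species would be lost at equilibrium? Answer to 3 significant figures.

66.0%

z = ln(69/26) / ln(31000/2060) = 0.9760 / 2.7113 = 0.3600
S_new/S_old = (A_new/A_old)^z = 0.05^0.3600 = exp(0.3600 × -2.9957) = 0.3401
Fraction lost = 1 − 0.3401 = 0.6599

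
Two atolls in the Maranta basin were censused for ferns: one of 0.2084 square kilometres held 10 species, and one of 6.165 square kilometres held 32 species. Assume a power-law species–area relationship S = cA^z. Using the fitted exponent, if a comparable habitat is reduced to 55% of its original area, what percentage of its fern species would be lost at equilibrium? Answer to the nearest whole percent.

19%

z = ln(32/10) / ln(6.165/0.2084) = 1.1632 / 3.3872 = 0.3434
S_new/S_old = (A_new/A_old)^z = 0.55^0.3434 = exp(0.3434 × -0.5978) = 0.8144
Fraction lost = 1 − 0.8144 = 0.1856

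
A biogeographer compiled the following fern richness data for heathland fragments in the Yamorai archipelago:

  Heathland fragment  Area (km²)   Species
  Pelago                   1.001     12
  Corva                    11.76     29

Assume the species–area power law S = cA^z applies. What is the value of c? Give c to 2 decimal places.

z = ln(S₂/S₁) / ln(A₂/A₁) = ln(29/12) / ln(11.76/1.001) = 0.8824 / 2.4637 = 0.3582
c = S₁ / A₁^z = 12 / 1.001^0.3582 = 12 / 1 = 12

12.00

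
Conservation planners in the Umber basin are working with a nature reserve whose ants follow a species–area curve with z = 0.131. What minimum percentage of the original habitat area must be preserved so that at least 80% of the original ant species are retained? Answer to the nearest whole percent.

Need (A_new/A_old)^0.131 = 0.8, so A_new/A_old = 0.8^(1/0.131) = 0.8^7.634
ln(A_new/A_old) = ln 0.8 / 0.131 = -0.2231 / 0.131 = -1.7034
A_new/A_old = e^-1.7034 ≈ 0.1821

18%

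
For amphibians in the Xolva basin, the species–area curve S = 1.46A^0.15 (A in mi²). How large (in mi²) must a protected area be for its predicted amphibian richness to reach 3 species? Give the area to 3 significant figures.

122 mi²

3 = 1.46 × A^0.15  ⇒  A^0.15 = 3/1.46 = 2.055
ln A = ln(2.055) / 0.15 = 0.7202 / 0.15 = 4.8012
A = e^4.8012 ≈ 121.7 mi²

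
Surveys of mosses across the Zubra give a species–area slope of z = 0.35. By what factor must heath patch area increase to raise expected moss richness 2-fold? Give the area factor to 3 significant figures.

7.25

(A₂/A₁)^0.35 = 2, so A₂/A₁ = 2^(1/0.35) = 2^2.857
ln(A₂/A₁) = ln 2 / 0.35 = 0.6931 / 0.35 = 1.9804
A₂/A₁ = e^1.9804 ≈ 7.246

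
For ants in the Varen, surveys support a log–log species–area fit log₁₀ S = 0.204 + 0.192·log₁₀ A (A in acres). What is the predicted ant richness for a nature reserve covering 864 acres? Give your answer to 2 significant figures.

5.9

S = 1.6 × 864^0.192 = 1.6 × 3.663 ≈ 5.859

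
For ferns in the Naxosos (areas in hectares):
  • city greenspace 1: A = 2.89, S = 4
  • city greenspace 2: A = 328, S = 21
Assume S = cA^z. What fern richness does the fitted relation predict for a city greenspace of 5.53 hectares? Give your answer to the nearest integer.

5

z = ln(21/4) / ln(328/2.89) = 1.6582 / 4.7318 = 0.3504
c = 4 / 2.89^0.3504 = 4 / 1.451 = 2.758
S₃ = 2.758 × 5.53^0.3504 = 2.758 × 1.821 ≈ 5.021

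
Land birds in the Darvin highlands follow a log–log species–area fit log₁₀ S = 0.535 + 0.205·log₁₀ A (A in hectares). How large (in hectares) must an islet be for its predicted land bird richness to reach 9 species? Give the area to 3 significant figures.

111 hectares

9 = 3.428 × A^0.205  ⇒  A^0.205 = 9/3.428 = 2.626
ln A = ln(2.626) / 0.205 = 0.9653 / 0.205 = 4.7090
A = e^4.7090 ≈ 110.9 hectares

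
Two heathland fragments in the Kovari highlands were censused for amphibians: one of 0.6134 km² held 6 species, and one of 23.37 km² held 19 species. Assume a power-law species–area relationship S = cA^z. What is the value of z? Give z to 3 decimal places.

0.317

Taking logs: ln S = ln c + z ln A, so z = (ln S₂ − ln S₁)/(ln A₂ − ln A₁).
z = ln(19/6) / ln(23.37/0.6134) = ln(3.167) / ln(38.1) = 1.1527 / 3.6402 = 0.3167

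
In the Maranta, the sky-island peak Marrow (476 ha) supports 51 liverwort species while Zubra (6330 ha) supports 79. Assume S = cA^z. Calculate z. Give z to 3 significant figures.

Taking logs: ln S = ln c + z ln A, so z = (ln S₂ − ln S₁)/(ln A₂ − ln A₁).
z = ln(79/51) / ln(6330/476) = ln(1.549) / ln(13.3) = 0.4376 / 2.5876 = 0.1691

0.169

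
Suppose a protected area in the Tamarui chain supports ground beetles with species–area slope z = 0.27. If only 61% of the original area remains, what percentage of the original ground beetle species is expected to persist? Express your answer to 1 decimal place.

87.5%

S_new/S_old = (A_new/A_old)^z = 0.61^0.27
= exp(0.27 × ln 0.61) = exp(0.27 × -0.4943) = exp(-0.1335) ≈ 0.8751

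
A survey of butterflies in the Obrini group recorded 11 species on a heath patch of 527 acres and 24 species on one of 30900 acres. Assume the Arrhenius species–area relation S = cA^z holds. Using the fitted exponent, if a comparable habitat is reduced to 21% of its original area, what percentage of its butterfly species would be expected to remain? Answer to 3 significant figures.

z = ln(24/11) / ln(30900/527) = 0.7802 / 4.0713 = 0.1916
S_new/S_old = (A_new/A_old)^z = 0.21^0.1916 = exp(0.1916 × -1.5606) = 0.7415

74.2%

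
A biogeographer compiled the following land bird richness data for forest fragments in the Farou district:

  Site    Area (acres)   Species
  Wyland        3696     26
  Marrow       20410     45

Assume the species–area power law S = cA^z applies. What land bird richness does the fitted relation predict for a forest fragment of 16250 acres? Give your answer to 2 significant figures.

z = ln(45/26) / ln(20410/3696) = 0.5486 / 1.7088 = 0.3210
c = 26 / 3696^0.3210 = 26 / 13.97 = 1.86
S₃ = 1.86 × 16250^0.3210 = 1.86 × 22.48 ≈ 41.82

42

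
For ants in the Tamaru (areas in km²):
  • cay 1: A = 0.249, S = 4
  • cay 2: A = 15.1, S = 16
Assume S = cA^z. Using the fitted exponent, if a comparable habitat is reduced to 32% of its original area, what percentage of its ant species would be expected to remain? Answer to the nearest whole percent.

z = ln(16/4) / ln(15.1/0.249) = 1.3863 / 4.1050 = 0.3377
S_new/S_old = (A_new/A_old)^z = 0.32^0.3377 = exp(0.3377 × -1.1394) = 0.6806

68%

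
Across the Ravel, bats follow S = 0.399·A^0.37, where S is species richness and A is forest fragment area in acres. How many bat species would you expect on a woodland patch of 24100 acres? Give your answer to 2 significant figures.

17

S = 0.399 × 24100^0.37
ln S = ln 0.399 + 0.37 × ln 24100 = -0.9188 + 0.37 × 10.0900 = 2.8145
S = e^2.8145 ≈ 16.68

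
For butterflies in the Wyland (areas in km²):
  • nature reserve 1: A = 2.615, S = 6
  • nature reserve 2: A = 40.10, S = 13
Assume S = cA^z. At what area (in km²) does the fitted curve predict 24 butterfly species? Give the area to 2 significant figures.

z = ln(13/6) / ln(40.1/2.615) = 0.7732 / 2.7301 = 0.2832
c = 6 / 2.615^0.2832 = 6 / 1.313 = 4.57
A = (24/4.57)^(1/0.2832) ⇒ ln A = ln(5.252)/0.2832 = 5.8562
A = e^5.8562 ≈ 349.4 km²

350 km²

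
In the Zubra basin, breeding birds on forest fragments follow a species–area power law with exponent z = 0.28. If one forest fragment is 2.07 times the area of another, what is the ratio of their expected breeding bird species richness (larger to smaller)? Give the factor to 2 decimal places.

1.23

S₂/S₁ = (A₂/A₁)^z = 2.07^0.28
ln(S₂/S₁) = 0.28 × ln 2.07 = 0.28 × 0.7275 = 0.2037
S₂/S₁ = e^0.2037 ≈ 1.226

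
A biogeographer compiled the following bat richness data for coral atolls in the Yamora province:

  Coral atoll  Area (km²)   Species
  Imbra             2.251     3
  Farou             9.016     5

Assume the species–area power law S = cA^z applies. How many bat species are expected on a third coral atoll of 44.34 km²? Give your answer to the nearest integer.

9

z = ln(5/3) / ln(9.016/2.251) = 0.5108 / 1.3876 = 0.3681
c = 3 / 2.251^0.3681 = 3 / 1.348 = 2.225
S₃ = 2.225 × 44.34^0.3681 = 2.225 × 4.039 ≈ 8.987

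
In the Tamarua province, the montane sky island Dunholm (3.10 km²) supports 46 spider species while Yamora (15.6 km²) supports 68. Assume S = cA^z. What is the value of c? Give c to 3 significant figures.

z = ln(S₂/S₁) / ln(A₂/A₁) = ln(68/46) / ln(15.6/3.1) = 0.3909 / 1.6159 = 0.2419
c = S₁ / A₁^z = 46 / 3.1^0.2419 = 46 / 1.315 = 34.99

35.0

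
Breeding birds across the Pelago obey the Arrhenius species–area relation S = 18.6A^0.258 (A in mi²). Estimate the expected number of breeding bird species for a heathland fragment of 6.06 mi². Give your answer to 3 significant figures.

29.6

S = 18.6 × 6.06^0.258
ln S = ln 18.6 + 0.258 × ln 6.06 = 2.9232 + 0.258 × 1.8017 = 3.3880
S = e^3.3880 ≈ 29.61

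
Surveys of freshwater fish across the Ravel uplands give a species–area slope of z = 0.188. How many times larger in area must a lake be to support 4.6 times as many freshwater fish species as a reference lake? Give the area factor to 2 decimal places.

3352.03

(A₂/A₁)^0.188 = 4.6, so A₂/A₁ = 4.6^(1/0.188) = 4.6^5.319
ln(A₂/A₁) = ln 4.6 / 0.188 = 1.5261 / 0.188 = 8.1173
A₂/A₁ = e^8.1173 ≈ 3352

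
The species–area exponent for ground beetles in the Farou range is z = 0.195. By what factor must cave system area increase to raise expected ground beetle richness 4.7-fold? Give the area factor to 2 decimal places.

2796.76

(A₂/A₁)^0.195 = 4.7, so A₂/A₁ = 4.7^(1/0.195) = 4.7^5.128
ln(A₂/A₁) = ln 4.7 / 0.195 = 1.5476 / 0.195 = 7.9362
A₂/A₁ = e^7.9362 ≈ 2797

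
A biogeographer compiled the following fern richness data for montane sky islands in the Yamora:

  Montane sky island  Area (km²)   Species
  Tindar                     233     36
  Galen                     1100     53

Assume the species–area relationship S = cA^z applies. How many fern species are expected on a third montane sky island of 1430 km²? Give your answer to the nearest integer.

z = ln(53/36) / ln(1100/233) = 0.3868 / 1.5520 = 0.2492
c = 36 / 233^0.2492 = 36 / 3.89 = 9.254
S₃ = 9.254 × 1430^0.2492 = 9.254 × 6.114 ≈ 56.58

57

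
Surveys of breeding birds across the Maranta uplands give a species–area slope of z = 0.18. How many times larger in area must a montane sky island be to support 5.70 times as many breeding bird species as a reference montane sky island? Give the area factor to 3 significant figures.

15800

(A₂/A₁)^0.18 = 5.7, so A₂/A₁ = 5.7^(1/0.18) = 5.7^5.556
ln(A₂/A₁) = ln 5.7 / 0.18 = 1.7405 / 0.18 = 9.6693
A₂/A₁ = e^9.6693 ≈ 15824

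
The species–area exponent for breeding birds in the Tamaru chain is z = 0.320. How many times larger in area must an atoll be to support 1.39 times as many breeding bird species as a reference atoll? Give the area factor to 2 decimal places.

(A₂/A₁)^0.32 = 1.39, so A₂/A₁ = 1.39^(1/0.32) = 1.39^3.125
ln(A₂/A₁) = ln 1.39 / 0.32 = 0.3293 / 0.32 = 1.0291
A₂/A₁ = e^1.0291 ≈ 2.798

2.80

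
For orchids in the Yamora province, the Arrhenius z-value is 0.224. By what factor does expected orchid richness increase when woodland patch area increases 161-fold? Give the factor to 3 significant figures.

S₂/S₁ = (A₂/A₁)^z = 161^0.224
ln(S₂/S₁) = 0.224 × ln 161 = 0.224 × 5.0814 = 1.1382
S₂/S₁ = e^1.1382 ≈ 3.121

3.12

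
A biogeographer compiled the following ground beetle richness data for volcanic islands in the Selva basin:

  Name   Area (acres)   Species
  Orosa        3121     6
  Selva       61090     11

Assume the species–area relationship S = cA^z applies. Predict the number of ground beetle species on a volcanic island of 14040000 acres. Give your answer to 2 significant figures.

z = ln(11/6) / ln(61090/3121) = 0.6061 / 2.9742 = 0.2038
c = 6 / 3121^0.2038 = 6 / 5.154 = 1.164
S₃ = 1.164 × 14040000^0.2038 = 1.164 × 28.62 ≈ 33.32

33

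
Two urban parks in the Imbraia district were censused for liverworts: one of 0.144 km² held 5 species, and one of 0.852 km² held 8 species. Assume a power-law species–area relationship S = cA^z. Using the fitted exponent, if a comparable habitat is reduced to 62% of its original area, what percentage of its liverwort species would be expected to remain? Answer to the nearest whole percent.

z = ln(8/5) / ln(0.852/0.144) = 0.4700 / 1.7778 = 0.2644
S_new/S_old = (A_new/A_old)^z = 0.62^0.2644 = exp(0.2644 × -0.4780) = 0.8813

88%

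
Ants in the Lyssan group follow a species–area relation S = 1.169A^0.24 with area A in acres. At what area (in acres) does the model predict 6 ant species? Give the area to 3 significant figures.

6 = 1.169 × A^0.24  ⇒  A^0.24 = 6/1.169 = 5.133
ln A = ln(5.133) / 0.24 = 1.6356 / 0.24 = 6.8150
A = e^6.8150 ≈ 911.5 acres

911 acres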